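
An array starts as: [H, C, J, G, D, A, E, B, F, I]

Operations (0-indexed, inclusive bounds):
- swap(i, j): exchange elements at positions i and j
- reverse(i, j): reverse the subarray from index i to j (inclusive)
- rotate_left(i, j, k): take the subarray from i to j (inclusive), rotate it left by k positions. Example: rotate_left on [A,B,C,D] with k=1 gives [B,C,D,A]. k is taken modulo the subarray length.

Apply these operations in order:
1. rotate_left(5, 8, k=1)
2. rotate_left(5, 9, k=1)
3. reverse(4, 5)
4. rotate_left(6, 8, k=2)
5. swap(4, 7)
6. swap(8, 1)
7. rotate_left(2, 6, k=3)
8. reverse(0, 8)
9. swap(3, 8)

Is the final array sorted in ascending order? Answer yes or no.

After 1 (rotate_left(5, 8, k=1)): [H, C, J, G, D, E, B, F, A, I]
After 2 (rotate_left(5, 9, k=1)): [H, C, J, G, D, B, F, A, I, E]
After 3 (reverse(4, 5)): [H, C, J, G, B, D, F, A, I, E]
After 4 (rotate_left(6, 8, k=2)): [H, C, J, G, B, D, I, F, A, E]
After 5 (swap(4, 7)): [H, C, J, G, F, D, I, B, A, E]
After 6 (swap(8, 1)): [H, A, J, G, F, D, I, B, C, E]
After 7 (rotate_left(2, 6, k=3)): [H, A, D, I, J, G, F, B, C, E]
After 8 (reverse(0, 8)): [C, B, F, G, J, I, D, A, H, E]
After 9 (swap(3, 8)): [C, B, F, H, J, I, D, A, G, E]

Answer: no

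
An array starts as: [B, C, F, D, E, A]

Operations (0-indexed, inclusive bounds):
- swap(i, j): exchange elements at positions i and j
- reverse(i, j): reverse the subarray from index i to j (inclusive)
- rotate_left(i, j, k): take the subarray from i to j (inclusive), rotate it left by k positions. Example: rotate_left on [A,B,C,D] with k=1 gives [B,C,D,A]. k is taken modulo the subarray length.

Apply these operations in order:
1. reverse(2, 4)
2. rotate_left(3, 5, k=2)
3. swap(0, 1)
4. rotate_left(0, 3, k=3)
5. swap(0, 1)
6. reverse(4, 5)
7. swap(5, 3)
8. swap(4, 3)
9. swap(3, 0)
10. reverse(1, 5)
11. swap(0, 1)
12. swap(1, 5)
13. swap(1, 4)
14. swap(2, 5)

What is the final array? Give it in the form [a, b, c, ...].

Answer: [E, B, F, C, A, D]

Derivation:
After 1 (reverse(2, 4)): [B, C, E, D, F, A]
After 2 (rotate_left(3, 5, k=2)): [B, C, E, A, D, F]
After 3 (swap(0, 1)): [C, B, E, A, D, F]
After 4 (rotate_left(0, 3, k=3)): [A, C, B, E, D, F]
After 5 (swap(0, 1)): [C, A, B, E, D, F]
After 6 (reverse(4, 5)): [C, A, B, E, F, D]
After 7 (swap(5, 3)): [C, A, B, D, F, E]
After 8 (swap(4, 3)): [C, A, B, F, D, E]
After 9 (swap(3, 0)): [F, A, B, C, D, E]
After 10 (reverse(1, 5)): [F, E, D, C, B, A]
After 11 (swap(0, 1)): [E, F, D, C, B, A]
After 12 (swap(1, 5)): [E, A, D, C, B, F]
After 13 (swap(1, 4)): [E, B, D, C, A, F]
After 14 (swap(2, 5)): [E, B, F, C, A, D]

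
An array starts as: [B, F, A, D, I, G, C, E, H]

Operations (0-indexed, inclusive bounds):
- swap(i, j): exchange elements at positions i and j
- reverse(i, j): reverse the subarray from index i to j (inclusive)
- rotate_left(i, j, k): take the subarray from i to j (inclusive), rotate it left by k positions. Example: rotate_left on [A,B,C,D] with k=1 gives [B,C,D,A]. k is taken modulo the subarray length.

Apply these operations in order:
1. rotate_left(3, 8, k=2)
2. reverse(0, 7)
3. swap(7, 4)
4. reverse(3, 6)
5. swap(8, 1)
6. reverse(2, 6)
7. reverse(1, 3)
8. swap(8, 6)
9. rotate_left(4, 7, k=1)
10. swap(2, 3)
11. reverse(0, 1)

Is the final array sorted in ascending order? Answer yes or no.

Answer: no

Derivation:
After 1 (rotate_left(3, 8, k=2)): [B, F, A, G, C, E, H, D, I]
After 2 (reverse(0, 7)): [D, H, E, C, G, A, F, B, I]
After 3 (swap(7, 4)): [D, H, E, C, B, A, F, G, I]
After 4 (reverse(3, 6)): [D, H, E, F, A, B, C, G, I]
After 5 (swap(8, 1)): [D, I, E, F, A, B, C, G, H]
After 6 (reverse(2, 6)): [D, I, C, B, A, F, E, G, H]
After 7 (reverse(1, 3)): [D, B, C, I, A, F, E, G, H]
After 8 (swap(8, 6)): [D, B, C, I, A, F, H, G, E]
After 9 (rotate_left(4, 7, k=1)): [D, B, C, I, F, H, G, A, E]
After 10 (swap(2, 3)): [D, B, I, C, F, H, G, A, E]
After 11 (reverse(0, 1)): [B, D, I, C, F, H, G, A, E]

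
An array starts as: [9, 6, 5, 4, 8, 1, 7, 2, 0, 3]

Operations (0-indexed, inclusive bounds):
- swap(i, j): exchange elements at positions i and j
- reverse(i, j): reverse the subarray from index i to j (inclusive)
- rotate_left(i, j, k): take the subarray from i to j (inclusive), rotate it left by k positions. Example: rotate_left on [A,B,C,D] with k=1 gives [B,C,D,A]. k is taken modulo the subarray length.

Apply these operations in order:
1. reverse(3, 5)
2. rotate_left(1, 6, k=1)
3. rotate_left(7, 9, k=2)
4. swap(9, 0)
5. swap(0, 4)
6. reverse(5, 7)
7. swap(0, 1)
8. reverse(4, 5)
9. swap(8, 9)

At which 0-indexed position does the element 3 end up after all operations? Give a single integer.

After 1 (reverse(3, 5)): [9, 6, 5, 1, 8, 4, 7, 2, 0, 3]
After 2 (rotate_left(1, 6, k=1)): [9, 5, 1, 8, 4, 7, 6, 2, 0, 3]
After 3 (rotate_left(7, 9, k=2)): [9, 5, 1, 8, 4, 7, 6, 3, 2, 0]
After 4 (swap(9, 0)): [0, 5, 1, 8, 4, 7, 6, 3, 2, 9]
After 5 (swap(0, 4)): [4, 5, 1, 8, 0, 7, 6, 3, 2, 9]
After 6 (reverse(5, 7)): [4, 5, 1, 8, 0, 3, 6, 7, 2, 9]
After 7 (swap(0, 1)): [5, 4, 1, 8, 0, 3, 6, 7, 2, 9]
After 8 (reverse(4, 5)): [5, 4, 1, 8, 3, 0, 6, 7, 2, 9]
After 9 (swap(8, 9)): [5, 4, 1, 8, 3, 0, 6, 7, 9, 2]

Answer: 4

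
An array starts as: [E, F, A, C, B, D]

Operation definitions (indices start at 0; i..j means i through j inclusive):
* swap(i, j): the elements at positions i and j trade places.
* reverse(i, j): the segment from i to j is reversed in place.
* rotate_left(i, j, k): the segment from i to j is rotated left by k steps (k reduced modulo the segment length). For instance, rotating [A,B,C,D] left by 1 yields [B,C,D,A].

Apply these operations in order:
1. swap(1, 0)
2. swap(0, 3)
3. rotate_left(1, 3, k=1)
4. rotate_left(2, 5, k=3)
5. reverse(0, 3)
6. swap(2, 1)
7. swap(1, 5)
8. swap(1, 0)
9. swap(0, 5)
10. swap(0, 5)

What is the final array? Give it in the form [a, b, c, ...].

After 1 (swap(1, 0)): [F, E, A, C, B, D]
After 2 (swap(0, 3)): [C, E, A, F, B, D]
After 3 (rotate_left(1, 3, k=1)): [C, A, F, E, B, D]
After 4 (rotate_left(2, 5, k=3)): [C, A, D, F, E, B]
After 5 (reverse(0, 3)): [F, D, A, C, E, B]
After 6 (swap(2, 1)): [F, A, D, C, E, B]
After 7 (swap(1, 5)): [F, B, D, C, E, A]
After 8 (swap(1, 0)): [B, F, D, C, E, A]
After 9 (swap(0, 5)): [A, F, D, C, E, B]
After 10 (swap(0, 5)): [B, F, D, C, E, A]

Answer: [B, F, D, C, E, A]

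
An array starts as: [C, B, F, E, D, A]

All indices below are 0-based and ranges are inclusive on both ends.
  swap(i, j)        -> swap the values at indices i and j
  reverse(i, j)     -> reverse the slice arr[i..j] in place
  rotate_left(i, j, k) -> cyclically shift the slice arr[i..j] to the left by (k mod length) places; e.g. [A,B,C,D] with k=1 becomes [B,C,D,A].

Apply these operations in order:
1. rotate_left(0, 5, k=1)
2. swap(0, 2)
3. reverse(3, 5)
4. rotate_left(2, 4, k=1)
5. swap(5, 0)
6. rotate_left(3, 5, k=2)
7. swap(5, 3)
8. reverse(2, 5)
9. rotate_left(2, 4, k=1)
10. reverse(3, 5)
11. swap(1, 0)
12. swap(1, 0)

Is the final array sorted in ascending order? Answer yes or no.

Answer: no

Derivation:
After 1 (rotate_left(0, 5, k=1)): [B, F, E, D, A, C]
After 2 (swap(0, 2)): [E, F, B, D, A, C]
After 3 (reverse(3, 5)): [E, F, B, C, A, D]
After 4 (rotate_left(2, 4, k=1)): [E, F, C, A, B, D]
After 5 (swap(5, 0)): [D, F, C, A, B, E]
After 6 (rotate_left(3, 5, k=2)): [D, F, C, E, A, B]
After 7 (swap(5, 3)): [D, F, C, B, A, E]
After 8 (reverse(2, 5)): [D, F, E, A, B, C]
After 9 (rotate_left(2, 4, k=1)): [D, F, A, B, E, C]
After 10 (reverse(3, 5)): [D, F, A, C, E, B]
After 11 (swap(1, 0)): [F, D, A, C, E, B]
After 12 (swap(1, 0)): [D, F, A, C, E, B]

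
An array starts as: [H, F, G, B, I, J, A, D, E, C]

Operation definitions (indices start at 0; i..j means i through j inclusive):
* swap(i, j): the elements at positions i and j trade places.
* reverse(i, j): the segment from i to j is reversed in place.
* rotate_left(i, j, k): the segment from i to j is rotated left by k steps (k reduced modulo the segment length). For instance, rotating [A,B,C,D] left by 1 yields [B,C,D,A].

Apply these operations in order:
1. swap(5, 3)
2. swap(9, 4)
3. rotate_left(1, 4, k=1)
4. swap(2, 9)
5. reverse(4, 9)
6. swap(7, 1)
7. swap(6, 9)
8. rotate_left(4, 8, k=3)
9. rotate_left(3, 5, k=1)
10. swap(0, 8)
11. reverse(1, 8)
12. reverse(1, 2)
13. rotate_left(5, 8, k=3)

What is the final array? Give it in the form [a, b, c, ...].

After 1 (swap(5, 3)): [H, F, G, J, I, B, A, D, E, C]
After 2 (swap(9, 4)): [H, F, G, J, C, B, A, D, E, I]
After 3 (rotate_left(1, 4, k=1)): [H, G, J, C, F, B, A, D, E, I]
After 4 (swap(2, 9)): [H, G, I, C, F, B, A, D, E, J]
After 5 (reverse(4, 9)): [H, G, I, C, J, E, D, A, B, F]
After 6 (swap(7, 1)): [H, A, I, C, J, E, D, G, B, F]
After 7 (swap(6, 9)): [H, A, I, C, J, E, F, G, B, D]
After 8 (rotate_left(4, 8, k=3)): [H, A, I, C, G, B, J, E, F, D]
After 9 (rotate_left(3, 5, k=1)): [H, A, I, G, B, C, J, E, F, D]
After 10 (swap(0, 8)): [F, A, I, G, B, C, J, E, H, D]
After 11 (reverse(1, 8)): [F, H, E, J, C, B, G, I, A, D]
After 12 (reverse(1, 2)): [F, E, H, J, C, B, G, I, A, D]
After 13 (rotate_left(5, 8, k=3)): [F, E, H, J, C, A, B, G, I, D]

Answer: [F, E, H, J, C, A, B, G, I, D]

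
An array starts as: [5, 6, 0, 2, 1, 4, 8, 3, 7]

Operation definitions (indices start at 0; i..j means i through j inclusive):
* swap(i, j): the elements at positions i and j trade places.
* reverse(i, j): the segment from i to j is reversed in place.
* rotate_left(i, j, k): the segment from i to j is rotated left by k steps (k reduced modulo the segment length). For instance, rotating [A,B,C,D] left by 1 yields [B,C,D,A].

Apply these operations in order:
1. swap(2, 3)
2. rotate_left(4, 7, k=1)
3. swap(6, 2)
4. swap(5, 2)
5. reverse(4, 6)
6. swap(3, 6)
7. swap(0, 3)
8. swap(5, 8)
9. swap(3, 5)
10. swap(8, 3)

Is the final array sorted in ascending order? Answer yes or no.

After 1 (swap(2, 3)): [5, 6, 2, 0, 1, 4, 8, 3, 7]
After 2 (rotate_left(4, 7, k=1)): [5, 6, 2, 0, 4, 8, 3, 1, 7]
After 3 (swap(6, 2)): [5, 6, 3, 0, 4, 8, 2, 1, 7]
After 4 (swap(5, 2)): [5, 6, 8, 0, 4, 3, 2, 1, 7]
After 5 (reverse(4, 6)): [5, 6, 8, 0, 2, 3, 4, 1, 7]
After 6 (swap(3, 6)): [5, 6, 8, 4, 2, 3, 0, 1, 7]
After 7 (swap(0, 3)): [4, 6, 8, 5, 2, 3, 0, 1, 7]
After 8 (swap(5, 8)): [4, 6, 8, 5, 2, 7, 0, 1, 3]
After 9 (swap(3, 5)): [4, 6, 8, 7, 2, 5, 0, 1, 3]
After 10 (swap(8, 3)): [4, 6, 8, 3, 2, 5, 0, 1, 7]

Answer: no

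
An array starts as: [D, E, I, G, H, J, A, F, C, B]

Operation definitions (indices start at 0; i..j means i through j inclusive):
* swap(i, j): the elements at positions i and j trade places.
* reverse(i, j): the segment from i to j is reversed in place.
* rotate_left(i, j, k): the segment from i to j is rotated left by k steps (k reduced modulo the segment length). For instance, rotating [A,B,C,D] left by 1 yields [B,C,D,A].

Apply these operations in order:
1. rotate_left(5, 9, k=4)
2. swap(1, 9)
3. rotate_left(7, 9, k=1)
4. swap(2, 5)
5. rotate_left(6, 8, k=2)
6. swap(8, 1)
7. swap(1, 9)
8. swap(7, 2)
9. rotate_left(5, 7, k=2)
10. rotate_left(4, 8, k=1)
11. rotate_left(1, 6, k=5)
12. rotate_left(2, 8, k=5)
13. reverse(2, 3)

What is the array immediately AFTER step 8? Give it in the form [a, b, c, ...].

Answer: [D, A, J, G, H, I, E, B, C, F]

Derivation:
After 1 (rotate_left(5, 9, k=4)): [D, E, I, G, H, B, J, A, F, C]
After 2 (swap(1, 9)): [D, C, I, G, H, B, J, A, F, E]
After 3 (rotate_left(7, 9, k=1)): [D, C, I, G, H, B, J, F, E, A]
After 4 (swap(2, 5)): [D, C, B, G, H, I, J, F, E, A]
After 5 (rotate_left(6, 8, k=2)): [D, C, B, G, H, I, E, J, F, A]
After 6 (swap(8, 1)): [D, F, B, G, H, I, E, J, C, A]
After 7 (swap(1, 9)): [D, A, B, G, H, I, E, J, C, F]
After 8 (swap(7, 2)): [D, A, J, G, H, I, E, B, C, F]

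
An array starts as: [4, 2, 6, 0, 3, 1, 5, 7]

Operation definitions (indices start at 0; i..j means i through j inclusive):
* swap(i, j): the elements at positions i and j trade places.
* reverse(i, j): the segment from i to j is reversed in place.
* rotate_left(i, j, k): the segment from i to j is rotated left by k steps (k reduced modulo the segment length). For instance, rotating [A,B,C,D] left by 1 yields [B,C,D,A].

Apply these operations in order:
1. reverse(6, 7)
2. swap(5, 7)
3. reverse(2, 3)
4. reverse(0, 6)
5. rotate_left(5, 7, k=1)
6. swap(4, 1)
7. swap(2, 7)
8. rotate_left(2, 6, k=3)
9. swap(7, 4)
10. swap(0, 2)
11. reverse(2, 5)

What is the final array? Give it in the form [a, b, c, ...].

Answer: [4, 0, 6, 3, 1, 7, 5, 2]

Derivation:
After 1 (reverse(6, 7)): [4, 2, 6, 0, 3, 1, 7, 5]
After 2 (swap(5, 7)): [4, 2, 6, 0, 3, 5, 7, 1]
After 3 (reverse(2, 3)): [4, 2, 0, 6, 3, 5, 7, 1]
After 4 (reverse(0, 6)): [7, 5, 3, 6, 0, 2, 4, 1]
After 5 (rotate_left(5, 7, k=1)): [7, 5, 3, 6, 0, 4, 1, 2]
After 6 (swap(4, 1)): [7, 0, 3, 6, 5, 4, 1, 2]
After 7 (swap(2, 7)): [7, 0, 2, 6, 5, 4, 1, 3]
After 8 (rotate_left(2, 6, k=3)): [7, 0, 4, 1, 2, 6, 5, 3]
After 9 (swap(7, 4)): [7, 0, 4, 1, 3, 6, 5, 2]
After 10 (swap(0, 2)): [4, 0, 7, 1, 3, 6, 5, 2]
After 11 (reverse(2, 5)): [4, 0, 6, 3, 1, 7, 5, 2]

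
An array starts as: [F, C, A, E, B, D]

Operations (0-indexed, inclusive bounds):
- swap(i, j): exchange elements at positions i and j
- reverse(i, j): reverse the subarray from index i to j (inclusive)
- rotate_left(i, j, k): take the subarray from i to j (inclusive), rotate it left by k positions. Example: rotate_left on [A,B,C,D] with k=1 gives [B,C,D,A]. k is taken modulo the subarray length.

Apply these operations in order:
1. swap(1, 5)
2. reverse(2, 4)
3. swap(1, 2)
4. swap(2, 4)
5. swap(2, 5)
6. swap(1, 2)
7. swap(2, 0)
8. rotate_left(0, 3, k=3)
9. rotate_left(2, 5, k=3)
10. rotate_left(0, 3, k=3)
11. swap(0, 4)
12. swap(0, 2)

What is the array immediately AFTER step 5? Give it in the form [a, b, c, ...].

Answer: [F, B, C, E, D, A]

Derivation:
After 1 (swap(1, 5)): [F, D, A, E, B, C]
After 2 (reverse(2, 4)): [F, D, B, E, A, C]
After 3 (swap(1, 2)): [F, B, D, E, A, C]
After 4 (swap(2, 4)): [F, B, A, E, D, C]
After 5 (swap(2, 5)): [F, B, C, E, D, A]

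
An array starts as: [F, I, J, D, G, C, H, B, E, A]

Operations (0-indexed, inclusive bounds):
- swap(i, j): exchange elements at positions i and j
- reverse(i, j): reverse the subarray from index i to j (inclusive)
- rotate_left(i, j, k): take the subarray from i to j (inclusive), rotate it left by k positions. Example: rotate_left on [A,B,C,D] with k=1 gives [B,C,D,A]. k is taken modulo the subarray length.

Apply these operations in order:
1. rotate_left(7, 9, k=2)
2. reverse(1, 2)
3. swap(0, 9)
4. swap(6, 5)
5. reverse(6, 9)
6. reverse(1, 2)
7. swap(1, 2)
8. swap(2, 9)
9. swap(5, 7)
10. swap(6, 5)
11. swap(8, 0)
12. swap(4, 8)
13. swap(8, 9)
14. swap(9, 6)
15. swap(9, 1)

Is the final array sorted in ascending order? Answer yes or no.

After 1 (rotate_left(7, 9, k=2)): [F, I, J, D, G, C, H, A, B, E]
After 2 (reverse(1, 2)): [F, J, I, D, G, C, H, A, B, E]
After 3 (swap(0, 9)): [E, J, I, D, G, C, H, A, B, F]
After 4 (swap(6, 5)): [E, J, I, D, G, H, C, A, B, F]
After 5 (reverse(6, 9)): [E, J, I, D, G, H, F, B, A, C]
After 6 (reverse(1, 2)): [E, I, J, D, G, H, F, B, A, C]
After 7 (swap(1, 2)): [E, J, I, D, G, H, F, B, A, C]
After 8 (swap(2, 9)): [E, J, C, D, G, H, F, B, A, I]
After 9 (swap(5, 7)): [E, J, C, D, G, B, F, H, A, I]
After 10 (swap(6, 5)): [E, J, C, D, G, F, B, H, A, I]
After 11 (swap(8, 0)): [A, J, C, D, G, F, B, H, E, I]
After 12 (swap(4, 8)): [A, J, C, D, E, F, B, H, G, I]
After 13 (swap(8, 9)): [A, J, C, D, E, F, B, H, I, G]
After 14 (swap(9, 6)): [A, J, C, D, E, F, G, H, I, B]
After 15 (swap(9, 1)): [A, B, C, D, E, F, G, H, I, J]

Answer: yes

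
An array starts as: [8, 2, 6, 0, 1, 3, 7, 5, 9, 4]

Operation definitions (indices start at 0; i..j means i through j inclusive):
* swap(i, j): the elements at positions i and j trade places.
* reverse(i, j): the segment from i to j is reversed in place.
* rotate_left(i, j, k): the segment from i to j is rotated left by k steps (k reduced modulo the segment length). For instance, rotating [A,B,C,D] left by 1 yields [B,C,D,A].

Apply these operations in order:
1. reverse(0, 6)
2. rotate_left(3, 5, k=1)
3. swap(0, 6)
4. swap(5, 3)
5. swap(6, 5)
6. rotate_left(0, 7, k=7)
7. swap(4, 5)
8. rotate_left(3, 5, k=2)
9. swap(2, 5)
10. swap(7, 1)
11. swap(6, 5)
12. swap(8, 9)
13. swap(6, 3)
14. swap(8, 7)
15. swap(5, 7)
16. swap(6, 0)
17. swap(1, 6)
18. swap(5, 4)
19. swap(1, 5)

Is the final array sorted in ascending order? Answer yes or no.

After 1 (reverse(0, 6)): [7, 3, 1, 0, 6, 2, 8, 5, 9, 4]
After 2 (rotate_left(3, 5, k=1)): [7, 3, 1, 6, 2, 0, 8, 5, 9, 4]
After 3 (swap(0, 6)): [8, 3, 1, 6, 2, 0, 7, 5, 9, 4]
After 4 (swap(5, 3)): [8, 3, 1, 0, 2, 6, 7, 5, 9, 4]
After 5 (swap(6, 5)): [8, 3, 1, 0, 2, 7, 6, 5, 9, 4]
After 6 (rotate_left(0, 7, k=7)): [5, 8, 3, 1, 0, 2, 7, 6, 9, 4]
After 7 (swap(4, 5)): [5, 8, 3, 1, 2, 0, 7, 6, 9, 4]
After 8 (rotate_left(3, 5, k=2)): [5, 8, 3, 0, 1, 2, 7, 6, 9, 4]
After 9 (swap(2, 5)): [5, 8, 2, 0, 1, 3, 7, 6, 9, 4]
After 10 (swap(7, 1)): [5, 6, 2, 0, 1, 3, 7, 8, 9, 4]
After 11 (swap(6, 5)): [5, 6, 2, 0, 1, 7, 3, 8, 9, 4]
After 12 (swap(8, 9)): [5, 6, 2, 0, 1, 7, 3, 8, 4, 9]
After 13 (swap(6, 3)): [5, 6, 2, 3, 1, 7, 0, 8, 4, 9]
After 14 (swap(8, 7)): [5, 6, 2, 3, 1, 7, 0, 4, 8, 9]
After 15 (swap(5, 7)): [5, 6, 2, 3, 1, 4, 0, 7, 8, 9]
After 16 (swap(6, 0)): [0, 6, 2, 3, 1, 4, 5, 7, 8, 9]
After 17 (swap(1, 6)): [0, 5, 2, 3, 1, 4, 6, 7, 8, 9]
After 18 (swap(5, 4)): [0, 5, 2, 3, 4, 1, 6, 7, 8, 9]
After 19 (swap(1, 5)): [0, 1, 2, 3, 4, 5, 6, 7, 8, 9]

Answer: yes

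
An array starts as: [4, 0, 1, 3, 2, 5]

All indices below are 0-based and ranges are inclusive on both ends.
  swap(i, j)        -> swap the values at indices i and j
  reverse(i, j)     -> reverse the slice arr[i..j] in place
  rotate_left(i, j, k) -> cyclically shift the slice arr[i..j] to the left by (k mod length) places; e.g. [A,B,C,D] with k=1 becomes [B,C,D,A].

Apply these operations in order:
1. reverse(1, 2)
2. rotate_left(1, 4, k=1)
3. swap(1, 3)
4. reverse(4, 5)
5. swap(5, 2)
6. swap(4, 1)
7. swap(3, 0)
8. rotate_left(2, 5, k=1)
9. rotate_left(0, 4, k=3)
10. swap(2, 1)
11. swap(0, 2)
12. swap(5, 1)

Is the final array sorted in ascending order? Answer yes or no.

After 1 (reverse(1, 2)): [4, 1, 0, 3, 2, 5]
After 2 (rotate_left(1, 4, k=1)): [4, 0, 3, 2, 1, 5]
After 3 (swap(1, 3)): [4, 2, 3, 0, 1, 5]
After 4 (reverse(4, 5)): [4, 2, 3, 0, 5, 1]
After 5 (swap(5, 2)): [4, 2, 1, 0, 5, 3]
After 6 (swap(4, 1)): [4, 5, 1, 0, 2, 3]
After 7 (swap(3, 0)): [0, 5, 1, 4, 2, 3]
After 8 (rotate_left(2, 5, k=1)): [0, 5, 4, 2, 3, 1]
After 9 (rotate_left(0, 4, k=3)): [2, 3, 0, 5, 4, 1]
After 10 (swap(2, 1)): [2, 0, 3, 5, 4, 1]
After 11 (swap(0, 2)): [3, 0, 2, 5, 4, 1]
After 12 (swap(5, 1)): [3, 1, 2, 5, 4, 0]

Answer: no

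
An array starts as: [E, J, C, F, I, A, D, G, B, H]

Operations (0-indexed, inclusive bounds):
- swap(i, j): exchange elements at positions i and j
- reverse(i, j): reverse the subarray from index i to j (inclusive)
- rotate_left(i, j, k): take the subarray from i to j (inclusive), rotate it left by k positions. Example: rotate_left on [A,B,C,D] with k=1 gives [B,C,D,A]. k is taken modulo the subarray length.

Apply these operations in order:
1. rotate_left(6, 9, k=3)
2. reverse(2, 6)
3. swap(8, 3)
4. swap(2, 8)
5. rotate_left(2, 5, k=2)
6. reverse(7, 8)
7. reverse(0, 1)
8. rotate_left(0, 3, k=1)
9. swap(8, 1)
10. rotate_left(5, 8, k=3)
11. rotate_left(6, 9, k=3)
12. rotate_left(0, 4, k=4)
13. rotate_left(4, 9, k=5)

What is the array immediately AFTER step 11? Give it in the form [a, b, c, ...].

After 1 (rotate_left(6, 9, k=3)): [E, J, C, F, I, A, H, D, G, B]
After 2 (reverse(2, 6)): [E, J, H, A, I, F, C, D, G, B]
After 3 (swap(8, 3)): [E, J, H, G, I, F, C, D, A, B]
After 4 (swap(2, 8)): [E, J, A, G, I, F, C, D, H, B]
After 5 (rotate_left(2, 5, k=2)): [E, J, I, F, A, G, C, D, H, B]
After 6 (reverse(7, 8)): [E, J, I, F, A, G, C, H, D, B]
After 7 (reverse(0, 1)): [J, E, I, F, A, G, C, H, D, B]
After 8 (rotate_left(0, 3, k=1)): [E, I, F, J, A, G, C, H, D, B]
After 9 (swap(8, 1)): [E, D, F, J, A, G, C, H, I, B]
After 10 (rotate_left(5, 8, k=3)): [E, D, F, J, A, I, G, C, H, B]
After 11 (rotate_left(6, 9, k=3)): [E, D, F, J, A, I, B, G, C, H]

Answer: [E, D, F, J, A, I, B, G, C, H]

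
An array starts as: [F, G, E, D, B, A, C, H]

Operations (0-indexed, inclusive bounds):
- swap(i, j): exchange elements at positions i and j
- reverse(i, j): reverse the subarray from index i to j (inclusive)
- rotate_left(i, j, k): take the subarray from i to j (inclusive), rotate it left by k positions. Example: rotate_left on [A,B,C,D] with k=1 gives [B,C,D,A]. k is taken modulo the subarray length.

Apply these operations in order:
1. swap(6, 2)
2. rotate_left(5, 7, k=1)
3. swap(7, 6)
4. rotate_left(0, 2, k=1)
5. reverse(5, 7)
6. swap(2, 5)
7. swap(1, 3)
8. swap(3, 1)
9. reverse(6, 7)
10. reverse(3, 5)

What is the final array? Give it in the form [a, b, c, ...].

After 1 (swap(6, 2)): [F, G, C, D, B, A, E, H]
After 2 (rotate_left(5, 7, k=1)): [F, G, C, D, B, E, H, A]
After 3 (swap(7, 6)): [F, G, C, D, B, E, A, H]
After 4 (rotate_left(0, 2, k=1)): [G, C, F, D, B, E, A, H]
After 5 (reverse(5, 7)): [G, C, F, D, B, H, A, E]
After 6 (swap(2, 5)): [G, C, H, D, B, F, A, E]
After 7 (swap(1, 3)): [G, D, H, C, B, F, A, E]
After 8 (swap(3, 1)): [G, C, H, D, B, F, A, E]
After 9 (reverse(6, 7)): [G, C, H, D, B, F, E, A]
After 10 (reverse(3, 5)): [G, C, H, F, B, D, E, A]

Answer: [G, C, H, F, B, D, E, A]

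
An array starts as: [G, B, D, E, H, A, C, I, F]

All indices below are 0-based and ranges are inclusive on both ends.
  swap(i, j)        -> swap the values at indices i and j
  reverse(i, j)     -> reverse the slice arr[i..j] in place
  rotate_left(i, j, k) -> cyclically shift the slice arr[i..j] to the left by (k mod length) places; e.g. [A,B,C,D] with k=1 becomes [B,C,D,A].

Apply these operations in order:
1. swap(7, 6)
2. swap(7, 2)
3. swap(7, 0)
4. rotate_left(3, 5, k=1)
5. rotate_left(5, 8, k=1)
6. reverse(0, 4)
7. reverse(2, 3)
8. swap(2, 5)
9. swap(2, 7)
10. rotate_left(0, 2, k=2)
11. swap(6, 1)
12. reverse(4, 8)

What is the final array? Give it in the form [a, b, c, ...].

Answer: [F, G, H, C, E, I, A, B, D]

Derivation:
After 1 (swap(7, 6)): [G, B, D, E, H, A, I, C, F]
After 2 (swap(7, 2)): [G, B, C, E, H, A, I, D, F]
After 3 (swap(7, 0)): [D, B, C, E, H, A, I, G, F]
After 4 (rotate_left(3, 5, k=1)): [D, B, C, H, A, E, I, G, F]
After 5 (rotate_left(5, 8, k=1)): [D, B, C, H, A, I, G, F, E]
After 6 (reverse(0, 4)): [A, H, C, B, D, I, G, F, E]
After 7 (reverse(2, 3)): [A, H, B, C, D, I, G, F, E]
After 8 (swap(2, 5)): [A, H, I, C, D, B, G, F, E]
After 9 (swap(2, 7)): [A, H, F, C, D, B, G, I, E]
After 10 (rotate_left(0, 2, k=2)): [F, A, H, C, D, B, G, I, E]
After 11 (swap(6, 1)): [F, G, H, C, D, B, A, I, E]
After 12 (reverse(4, 8)): [F, G, H, C, E, I, A, B, D]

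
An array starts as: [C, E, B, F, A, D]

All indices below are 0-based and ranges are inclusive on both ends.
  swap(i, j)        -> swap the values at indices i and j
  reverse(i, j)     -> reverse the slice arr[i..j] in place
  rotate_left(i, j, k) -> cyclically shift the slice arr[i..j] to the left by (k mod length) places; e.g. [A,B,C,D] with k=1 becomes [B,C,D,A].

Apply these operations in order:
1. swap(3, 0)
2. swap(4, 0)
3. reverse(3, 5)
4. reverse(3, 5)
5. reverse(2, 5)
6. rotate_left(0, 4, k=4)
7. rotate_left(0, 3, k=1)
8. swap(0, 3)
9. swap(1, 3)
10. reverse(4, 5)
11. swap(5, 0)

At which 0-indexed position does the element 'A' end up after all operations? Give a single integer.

Answer: 1

Derivation:
After 1 (swap(3, 0)): [F, E, B, C, A, D]
After 2 (swap(4, 0)): [A, E, B, C, F, D]
After 3 (reverse(3, 5)): [A, E, B, D, F, C]
After 4 (reverse(3, 5)): [A, E, B, C, F, D]
After 5 (reverse(2, 5)): [A, E, D, F, C, B]
After 6 (rotate_left(0, 4, k=4)): [C, A, E, D, F, B]
After 7 (rotate_left(0, 3, k=1)): [A, E, D, C, F, B]
After 8 (swap(0, 3)): [C, E, D, A, F, B]
After 9 (swap(1, 3)): [C, A, D, E, F, B]
After 10 (reverse(4, 5)): [C, A, D, E, B, F]
After 11 (swap(5, 0)): [F, A, D, E, B, C]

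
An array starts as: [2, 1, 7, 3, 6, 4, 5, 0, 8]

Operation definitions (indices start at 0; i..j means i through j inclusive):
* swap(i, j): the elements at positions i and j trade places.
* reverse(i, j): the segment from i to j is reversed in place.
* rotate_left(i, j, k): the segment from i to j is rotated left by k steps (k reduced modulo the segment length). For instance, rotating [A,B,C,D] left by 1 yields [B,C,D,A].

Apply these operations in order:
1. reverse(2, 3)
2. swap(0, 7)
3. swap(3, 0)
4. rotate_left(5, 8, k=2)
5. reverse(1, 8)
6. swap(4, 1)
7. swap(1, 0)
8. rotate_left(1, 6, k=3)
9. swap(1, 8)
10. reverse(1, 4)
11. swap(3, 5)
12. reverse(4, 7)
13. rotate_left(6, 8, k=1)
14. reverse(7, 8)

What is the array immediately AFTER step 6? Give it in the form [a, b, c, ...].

Answer: [7, 2, 4, 8, 5, 6, 0, 3, 1]

Derivation:
After 1 (reverse(2, 3)): [2, 1, 3, 7, 6, 4, 5, 0, 8]
After 2 (swap(0, 7)): [0, 1, 3, 7, 6, 4, 5, 2, 8]
After 3 (swap(3, 0)): [7, 1, 3, 0, 6, 4, 5, 2, 8]
After 4 (rotate_left(5, 8, k=2)): [7, 1, 3, 0, 6, 2, 8, 4, 5]
After 5 (reverse(1, 8)): [7, 5, 4, 8, 2, 6, 0, 3, 1]
After 6 (swap(4, 1)): [7, 2, 4, 8, 5, 6, 0, 3, 1]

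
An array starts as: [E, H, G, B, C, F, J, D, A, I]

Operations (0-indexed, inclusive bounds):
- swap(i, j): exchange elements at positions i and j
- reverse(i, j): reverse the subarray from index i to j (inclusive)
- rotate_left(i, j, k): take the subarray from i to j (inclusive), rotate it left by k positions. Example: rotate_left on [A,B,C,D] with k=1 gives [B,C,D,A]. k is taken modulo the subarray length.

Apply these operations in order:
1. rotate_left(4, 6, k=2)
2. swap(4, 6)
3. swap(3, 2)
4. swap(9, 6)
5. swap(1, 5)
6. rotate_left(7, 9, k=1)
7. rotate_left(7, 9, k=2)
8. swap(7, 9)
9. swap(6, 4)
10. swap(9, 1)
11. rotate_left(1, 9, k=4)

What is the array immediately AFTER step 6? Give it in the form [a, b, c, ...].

After 1 (rotate_left(4, 6, k=2)): [E, H, G, B, J, C, F, D, A, I]
After 2 (swap(4, 6)): [E, H, G, B, F, C, J, D, A, I]
After 3 (swap(3, 2)): [E, H, B, G, F, C, J, D, A, I]
After 4 (swap(9, 6)): [E, H, B, G, F, C, I, D, A, J]
After 5 (swap(1, 5)): [E, C, B, G, F, H, I, D, A, J]
After 6 (rotate_left(7, 9, k=1)): [E, C, B, G, F, H, I, A, J, D]

Answer: [E, C, B, G, F, H, I, A, J, D]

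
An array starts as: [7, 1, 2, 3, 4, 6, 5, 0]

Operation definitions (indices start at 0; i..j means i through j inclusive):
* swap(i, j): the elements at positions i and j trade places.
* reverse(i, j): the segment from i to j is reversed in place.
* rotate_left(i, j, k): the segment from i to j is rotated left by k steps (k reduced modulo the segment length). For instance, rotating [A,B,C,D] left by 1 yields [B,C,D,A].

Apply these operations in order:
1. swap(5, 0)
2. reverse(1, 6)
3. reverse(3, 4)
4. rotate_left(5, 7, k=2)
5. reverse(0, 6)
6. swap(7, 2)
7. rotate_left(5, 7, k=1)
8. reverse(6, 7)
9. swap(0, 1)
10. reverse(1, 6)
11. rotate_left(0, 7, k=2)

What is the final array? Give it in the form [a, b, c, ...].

Answer: [6, 7, 3, 1, 2, 4, 0, 5]

Derivation:
After 1 (swap(5, 0)): [6, 1, 2, 3, 4, 7, 5, 0]
After 2 (reverse(1, 6)): [6, 5, 7, 4, 3, 2, 1, 0]
After 3 (reverse(3, 4)): [6, 5, 7, 3, 4, 2, 1, 0]
After 4 (rotate_left(5, 7, k=2)): [6, 5, 7, 3, 4, 0, 2, 1]
After 5 (reverse(0, 6)): [2, 0, 4, 3, 7, 5, 6, 1]
After 6 (swap(7, 2)): [2, 0, 1, 3, 7, 5, 6, 4]
After 7 (rotate_left(5, 7, k=1)): [2, 0, 1, 3, 7, 6, 4, 5]
After 8 (reverse(6, 7)): [2, 0, 1, 3, 7, 6, 5, 4]
After 9 (swap(0, 1)): [0, 2, 1, 3, 7, 6, 5, 4]
After 10 (reverse(1, 6)): [0, 5, 6, 7, 3, 1, 2, 4]
After 11 (rotate_left(0, 7, k=2)): [6, 7, 3, 1, 2, 4, 0, 5]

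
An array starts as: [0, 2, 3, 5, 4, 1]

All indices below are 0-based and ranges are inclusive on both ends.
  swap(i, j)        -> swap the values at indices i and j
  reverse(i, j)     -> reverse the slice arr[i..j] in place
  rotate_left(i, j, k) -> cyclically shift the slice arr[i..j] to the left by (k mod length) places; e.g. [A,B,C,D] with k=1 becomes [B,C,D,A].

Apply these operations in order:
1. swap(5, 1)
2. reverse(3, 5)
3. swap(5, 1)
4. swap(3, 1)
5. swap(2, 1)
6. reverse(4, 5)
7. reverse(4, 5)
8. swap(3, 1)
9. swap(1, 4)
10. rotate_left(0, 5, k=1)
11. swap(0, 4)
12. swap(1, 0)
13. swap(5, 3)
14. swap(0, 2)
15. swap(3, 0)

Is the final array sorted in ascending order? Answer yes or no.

After 1 (swap(5, 1)): [0, 1, 3, 5, 4, 2]
After 2 (reverse(3, 5)): [0, 1, 3, 2, 4, 5]
After 3 (swap(5, 1)): [0, 5, 3, 2, 4, 1]
After 4 (swap(3, 1)): [0, 2, 3, 5, 4, 1]
After 5 (swap(2, 1)): [0, 3, 2, 5, 4, 1]
After 6 (reverse(4, 5)): [0, 3, 2, 5, 1, 4]
After 7 (reverse(4, 5)): [0, 3, 2, 5, 4, 1]
After 8 (swap(3, 1)): [0, 5, 2, 3, 4, 1]
After 9 (swap(1, 4)): [0, 4, 2, 3, 5, 1]
After 10 (rotate_left(0, 5, k=1)): [4, 2, 3, 5, 1, 0]
After 11 (swap(0, 4)): [1, 2, 3, 5, 4, 0]
After 12 (swap(1, 0)): [2, 1, 3, 5, 4, 0]
After 13 (swap(5, 3)): [2, 1, 3, 0, 4, 5]
After 14 (swap(0, 2)): [3, 1, 2, 0, 4, 5]
After 15 (swap(3, 0)): [0, 1, 2, 3, 4, 5]

Answer: yes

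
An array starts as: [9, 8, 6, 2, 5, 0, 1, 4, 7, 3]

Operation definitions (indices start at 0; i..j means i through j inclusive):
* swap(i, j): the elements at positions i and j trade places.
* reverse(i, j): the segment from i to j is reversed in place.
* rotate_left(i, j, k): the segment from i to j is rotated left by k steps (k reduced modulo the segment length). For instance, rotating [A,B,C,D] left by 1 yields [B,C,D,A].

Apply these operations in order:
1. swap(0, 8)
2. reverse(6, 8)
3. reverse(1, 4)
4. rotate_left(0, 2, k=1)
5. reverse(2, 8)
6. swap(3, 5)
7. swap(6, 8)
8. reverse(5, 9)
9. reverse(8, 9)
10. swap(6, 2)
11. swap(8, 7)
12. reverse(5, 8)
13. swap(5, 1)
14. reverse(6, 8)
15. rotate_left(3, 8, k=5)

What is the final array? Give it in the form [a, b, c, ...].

Answer: [5, 6, 8, 4, 0, 9, 2, 3, 1, 7]

Derivation:
After 1 (swap(0, 8)): [7, 8, 6, 2, 5, 0, 1, 4, 9, 3]
After 2 (reverse(6, 8)): [7, 8, 6, 2, 5, 0, 9, 4, 1, 3]
After 3 (reverse(1, 4)): [7, 5, 2, 6, 8, 0, 9, 4, 1, 3]
After 4 (rotate_left(0, 2, k=1)): [5, 2, 7, 6, 8, 0, 9, 4, 1, 3]
After 5 (reverse(2, 8)): [5, 2, 1, 4, 9, 0, 8, 6, 7, 3]
After 6 (swap(3, 5)): [5, 2, 1, 0, 9, 4, 8, 6, 7, 3]
After 7 (swap(6, 8)): [5, 2, 1, 0, 9, 4, 7, 6, 8, 3]
After 8 (reverse(5, 9)): [5, 2, 1, 0, 9, 3, 8, 6, 7, 4]
After 9 (reverse(8, 9)): [5, 2, 1, 0, 9, 3, 8, 6, 4, 7]
After 10 (swap(6, 2)): [5, 2, 8, 0, 9, 3, 1, 6, 4, 7]
After 11 (swap(8, 7)): [5, 2, 8, 0, 9, 3, 1, 4, 6, 7]
After 12 (reverse(5, 8)): [5, 2, 8, 0, 9, 6, 4, 1, 3, 7]
After 13 (swap(5, 1)): [5, 6, 8, 0, 9, 2, 4, 1, 3, 7]
After 14 (reverse(6, 8)): [5, 6, 8, 0, 9, 2, 3, 1, 4, 7]
After 15 (rotate_left(3, 8, k=5)): [5, 6, 8, 4, 0, 9, 2, 3, 1, 7]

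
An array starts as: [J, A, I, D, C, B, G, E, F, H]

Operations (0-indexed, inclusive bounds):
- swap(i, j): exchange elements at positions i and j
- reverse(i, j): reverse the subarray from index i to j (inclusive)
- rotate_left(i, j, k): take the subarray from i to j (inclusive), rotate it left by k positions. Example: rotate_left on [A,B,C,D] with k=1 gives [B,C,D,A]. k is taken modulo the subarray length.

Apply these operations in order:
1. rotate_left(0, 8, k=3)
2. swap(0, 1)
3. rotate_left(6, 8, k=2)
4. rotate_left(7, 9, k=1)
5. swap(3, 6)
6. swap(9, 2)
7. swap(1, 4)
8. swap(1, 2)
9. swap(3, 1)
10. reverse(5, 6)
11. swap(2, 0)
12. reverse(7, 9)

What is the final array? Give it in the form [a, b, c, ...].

Answer: [E, I, C, J, D, G, F, B, H, A]

Derivation:
After 1 (rotate_left(0, 8, k=3)): [D, C, B, G, E, F, J, A, I, H]
After 2 (swap(0, 1)): [C, D, B, G, E, F, J, A, I, H]
After 3 (rotate_left(6, 8, k=2)): [C, D, B, G, E, F, I, J, A, H]
After 4 (rotate_left(7, 9, k=1)): [C, D, B, G, E, F, I, A, H, J]
After 5 (swap(3, 6)): [C, D, B, I, E, F, G, A, H, J]
After 6 (swap(9, 2)): [C, D, J, I, E, F, G, A, H, B]
After 7 (swap(1, 4)): [C, E, J, I, D, F, G, A, H, B]
After 8 (swap(1, 2)): [C, J, E, I, D, F, G, A, H, B]
After 9 (swap(3, 1)): [C, I, E, J, D, F, G, A, H, B]
After 10 (reverse(5, 6)): [C, I, E, J, D, G, F, A, H, B]
After 11 (swap(2, 0)): [E, I, C, J, D, G, F, A, H, B]
After 12 (reverse(7, 9)): [E, I, C, J, D, G, F, B, H, A]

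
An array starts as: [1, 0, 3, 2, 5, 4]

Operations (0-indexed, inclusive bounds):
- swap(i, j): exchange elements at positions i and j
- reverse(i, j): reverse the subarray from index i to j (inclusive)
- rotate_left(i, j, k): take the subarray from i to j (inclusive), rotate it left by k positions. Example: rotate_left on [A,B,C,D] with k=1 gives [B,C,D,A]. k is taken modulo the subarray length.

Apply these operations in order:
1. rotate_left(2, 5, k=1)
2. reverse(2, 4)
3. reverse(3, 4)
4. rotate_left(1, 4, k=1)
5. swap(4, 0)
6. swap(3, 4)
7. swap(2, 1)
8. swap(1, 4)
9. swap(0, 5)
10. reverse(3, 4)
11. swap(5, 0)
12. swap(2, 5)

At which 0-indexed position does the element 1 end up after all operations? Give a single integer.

Answer: 4

Derivation:
After 1 (rotate_left(2, 5, k=1)): [1, 0, 2, 5, 4, 3]
After 2 (reverse(2, 4)): [1, 0, 4, 5, 2, 3]
After 3 (reverse(3, 4)): [1, 0, 4, 2, 5, 3]
After 4 (rotate_left(1, 4, k=1)): [1, 4, 2, 5, 0, 3]
After 5 (swap(4, 0)): [0, 4, 2, 5, 1, 3]
After 6 (swap(3, 4)): [0, 4, 2, 1, 5, 3]
After 7 (swap(2, 1)): [0, 2, 4, 1, 5, 3]
After 8 (swap(1, 4)): [0, 5, 4, 1, 2, 3]
After 9 (swap(0, 5)): [3, 5, 4, 1, 2, 0]
After 10 (reverse(3, 4)): [3, 5, 4, 2, 1, 0]
After 11 (swap(5, 0)): [0, 5, 4, 2, 1, 3]
After 12 (swap(2, 5)): [0, 5, 3, 2, 1, 4]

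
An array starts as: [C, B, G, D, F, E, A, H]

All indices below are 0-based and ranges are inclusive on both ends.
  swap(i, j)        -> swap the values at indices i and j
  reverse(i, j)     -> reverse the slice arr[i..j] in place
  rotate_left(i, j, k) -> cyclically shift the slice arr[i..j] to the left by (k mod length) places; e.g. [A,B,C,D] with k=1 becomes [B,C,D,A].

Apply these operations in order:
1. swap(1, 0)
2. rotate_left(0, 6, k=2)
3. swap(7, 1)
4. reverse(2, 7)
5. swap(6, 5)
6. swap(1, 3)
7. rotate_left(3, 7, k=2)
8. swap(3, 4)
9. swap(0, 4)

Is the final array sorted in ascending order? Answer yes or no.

After 1 (swap(1, 0)): [B, C, G, D, F, E, A, H]
After 2 (rotate_left(0, 6, k=2)): [G, D, F, E, A, B, C, H]
After 3 (swap(7, 1)): [G, H, F, E, A, B, C, D]
After 4 (reverse(2, 7)): [G, H, D, C, B, A, E, F]
After 5 (swap(6, 5)): [G, H, D, C, B, E, A, F]
After 6 (swap(1, 3)): [G, C, D, H, B, E, A, F]
After 7 (rotate_left(3, 7, k=2)): [G, C, D, E, A, F, H, B]
After 8 (swap(3, 4)): [G, C, D, A, E, F, H, B]
After 9 (swap(0, 4)): [E, C, D, A, G, F, H, B]

Answer: no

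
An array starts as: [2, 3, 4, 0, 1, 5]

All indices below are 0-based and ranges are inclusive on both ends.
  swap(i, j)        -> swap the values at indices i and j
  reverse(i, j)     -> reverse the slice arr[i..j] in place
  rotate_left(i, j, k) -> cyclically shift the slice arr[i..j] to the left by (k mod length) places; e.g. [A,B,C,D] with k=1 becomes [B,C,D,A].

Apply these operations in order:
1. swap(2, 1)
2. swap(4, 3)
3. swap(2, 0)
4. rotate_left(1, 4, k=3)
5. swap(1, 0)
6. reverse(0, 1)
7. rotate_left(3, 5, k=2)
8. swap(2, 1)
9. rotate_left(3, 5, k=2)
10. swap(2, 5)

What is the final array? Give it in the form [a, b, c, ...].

Answer: [3, 4, 2, 1, 5, 0]

Derivation:
After 1 (swap(2, 1)): [2, 4, 3, 0, 1, 5]
After 2 (swap(4, 3)): [2, 4, 3, 1, 0, 5]
After 3 (swap(2, 0)): [3, 4, 2, 1, 0, 5]
After 4 (rotate_left(1, 4, k=3)): [3, 0, 4, 2, 1, 5]
After 5 (swap(1, 0)): [0, 3, 4, 2, 1, 5]
After 6 (reverse(0, 1)): [3, 0, 4, 2, 1, 5]
After 7 (rotate_left(3, 5, k=2)): [3, 0, 4, 5, 2, 1]
After 8 (swap(2, 1)): [3, 4, 0, 5, 2, 1]
After 9 (rotate_left(3, 5, k=2)): [3, 4, 0, 1, 5, 2]
After 10 (swap(2, 5)): [3, 4, 2, 1, 5, 0]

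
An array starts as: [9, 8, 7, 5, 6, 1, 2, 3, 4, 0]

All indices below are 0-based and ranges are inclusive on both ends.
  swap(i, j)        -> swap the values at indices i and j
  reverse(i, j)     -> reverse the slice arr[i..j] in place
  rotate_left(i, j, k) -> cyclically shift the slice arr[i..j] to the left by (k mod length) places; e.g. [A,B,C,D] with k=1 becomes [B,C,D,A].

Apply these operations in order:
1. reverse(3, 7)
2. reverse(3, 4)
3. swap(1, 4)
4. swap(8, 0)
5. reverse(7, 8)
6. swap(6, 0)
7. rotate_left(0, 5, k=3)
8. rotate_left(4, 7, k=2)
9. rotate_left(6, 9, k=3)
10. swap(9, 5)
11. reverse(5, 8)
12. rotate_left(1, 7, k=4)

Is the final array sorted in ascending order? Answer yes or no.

After 1 (reverse(3, 7)): [9, 8, 7, 3, 2, 1, 6, 5, 4, 0]
After 2 (reverse(3, 4)): [9, 8, 7, 2, 3, 1, 6, 5, 4, 0]
After 3 (swap(1, 4)): [9, 3, 7, 2, 8, 1, 6, 5, 4, 0]
After 4 (swap(8, 0)): [4, 3, 7, 2, 8, 1, 6, 5, 9, 0]
After 5 (reverse(7, 8)): [4, 3, 7, 2, 8, 1, 6, 9, 5, 0]
After 6 (swap(6, 0)): [6, 3, 7, 2, 8, 1, 4, 9, 5, 0]
After 7 (rotate_left(0, 5, k=3)): [2, 8, 1, 6, 3, 7, 4, 9, 5, 0]
After 8 (rotate_left(4, 7, k=2)): [2, 8, 1, 6, 4, 9, 3, 7, 5, 0]
After 9 (rotate_left(6, 9, k=3)): [2, 8, 1, 6, 4, 9, 0, 3, 7, 5]
After 10 (swap(9, 5)): [2, 8, 1, 6, 4, 5, 0, 3, 7, 9]
After 11 (reverse(5, 8)): [2, 8, 1, 6, 4, 7, 3, 0, 5, 9]
After 12 (rotate_left(1, 7, k=4)): [2, 7, 3, 0, 8, 1, 6, 4, 5, 9]

Answer: no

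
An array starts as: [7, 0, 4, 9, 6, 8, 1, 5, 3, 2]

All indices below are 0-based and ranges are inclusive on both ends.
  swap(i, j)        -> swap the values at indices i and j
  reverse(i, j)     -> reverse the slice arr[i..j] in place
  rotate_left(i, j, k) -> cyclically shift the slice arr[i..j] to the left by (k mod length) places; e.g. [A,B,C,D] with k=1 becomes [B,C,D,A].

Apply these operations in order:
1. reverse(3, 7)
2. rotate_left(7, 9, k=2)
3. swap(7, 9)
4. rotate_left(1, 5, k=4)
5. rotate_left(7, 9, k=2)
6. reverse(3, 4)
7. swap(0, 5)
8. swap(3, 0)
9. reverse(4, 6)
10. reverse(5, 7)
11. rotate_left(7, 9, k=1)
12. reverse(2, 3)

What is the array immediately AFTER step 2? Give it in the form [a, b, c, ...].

Answer: [7, 0, 4, 5, 1, 8, 6, 2, 9, 3]

Derivation:
After 1 (reverse(3, 7)): [7, 0, 4, 5, 1, 8, 6, 9, 3, 2]
After 2 (rotate_left(7, 9, k=2)): [7, 0, 4, 5, 1, 8, 6, 2, 9, 3]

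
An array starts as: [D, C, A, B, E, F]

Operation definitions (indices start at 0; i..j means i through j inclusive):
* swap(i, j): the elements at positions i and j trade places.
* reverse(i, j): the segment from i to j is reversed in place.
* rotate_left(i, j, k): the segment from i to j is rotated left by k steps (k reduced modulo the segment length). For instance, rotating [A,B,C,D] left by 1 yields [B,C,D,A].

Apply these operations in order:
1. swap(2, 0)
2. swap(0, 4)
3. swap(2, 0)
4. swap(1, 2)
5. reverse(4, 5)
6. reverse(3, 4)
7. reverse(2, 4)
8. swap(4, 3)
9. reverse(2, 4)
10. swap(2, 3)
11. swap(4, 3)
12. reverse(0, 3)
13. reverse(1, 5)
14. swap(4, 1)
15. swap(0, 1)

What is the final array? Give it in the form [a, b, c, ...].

Answer: [E, B, F, D, A, C]

Derivation:
After 1 (swap(2, 0)): [A, C, D, B, E, F]
After 2 (swap(0, 4)): [E, C, D, B, A, F]
After 3 (swap(2, 0)): [D, C, E, B, A, F]
After 4 (swap(1, 2)): [D, E, C, B, A, F]
After 5 (reverse(4, 5)): [D, E, C, B, F, A]
After 6 (reverse(3, 4)): [D, E, C, F, B, A]
After 7 (reverse(2, 4)): [D, E, B, F, C, A]
After 8 (swap(4, 3)): [D, E, B, C, F, A]
After 9 (reverse(2, 4)): [D, E, F, C, B, A]
After 10 (swap(2, 3)): [D, E, C, F, B, A]
After 11 (swap(4, 3)): [D, E, C, B, F, A]
After 12 (reverse(0, 3)): [B, C, E, D, F, A]
After 13 (reverse(1, 5)): [B, A, F, D, E, C]
After 14 (swap(4, 1)): [B, E, F, D, A, C]
After 15 (swap(0, 1)): [E, B, F, D, A, C]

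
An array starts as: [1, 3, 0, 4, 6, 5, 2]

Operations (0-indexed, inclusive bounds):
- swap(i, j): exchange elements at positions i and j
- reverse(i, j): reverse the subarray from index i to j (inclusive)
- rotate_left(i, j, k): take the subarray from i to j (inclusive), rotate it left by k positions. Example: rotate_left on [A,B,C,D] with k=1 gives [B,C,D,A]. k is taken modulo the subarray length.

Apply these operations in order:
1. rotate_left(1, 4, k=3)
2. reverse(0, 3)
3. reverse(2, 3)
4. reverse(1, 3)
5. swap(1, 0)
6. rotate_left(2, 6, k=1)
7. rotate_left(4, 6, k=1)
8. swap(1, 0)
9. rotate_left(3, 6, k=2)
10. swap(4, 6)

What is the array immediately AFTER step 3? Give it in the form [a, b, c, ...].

Answer: [0, 3, 1, 6, 4, 5, 2]

Derivation:
After 1 (rotate_left(1, 4, k=3)): [1, 6, 3, 0, 4, 5, 2]
After 2 (reverse(0, 3)): [0, 3, 6, 1, 4, 5, 2]
After 3 (reverse(2, 3)): [0, 3, 1, 6, 4, 5, 2]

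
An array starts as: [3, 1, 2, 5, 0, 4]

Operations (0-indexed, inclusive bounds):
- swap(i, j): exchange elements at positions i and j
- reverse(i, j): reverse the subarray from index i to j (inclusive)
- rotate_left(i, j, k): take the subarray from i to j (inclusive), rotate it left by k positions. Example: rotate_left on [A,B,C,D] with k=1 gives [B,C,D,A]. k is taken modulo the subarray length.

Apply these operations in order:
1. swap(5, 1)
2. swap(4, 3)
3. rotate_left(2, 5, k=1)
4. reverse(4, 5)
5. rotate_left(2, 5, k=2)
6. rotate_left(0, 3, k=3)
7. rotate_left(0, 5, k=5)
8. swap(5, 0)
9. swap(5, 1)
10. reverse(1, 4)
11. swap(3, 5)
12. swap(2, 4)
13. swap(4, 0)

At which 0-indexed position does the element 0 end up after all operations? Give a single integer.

Answer: 4

Derivation:
After 1 (swap(5, 1)): [3, 4, 2, 5, 0, 1]
After 2 (swap(4, 3)): [3, 4, 2, 0, 5, 1]
After 3 (rotate_left(2, 5, k=1)): [3, 4, 0, 5, 1, 2]
After 4 (reverse(4, 5)): [3, 4, 0, 5, 2, 1]
After 5 (rotate_left(2, 5, k=2)): [3, 4, 2, 1, 0, 5]
After 6 (rotate_left(0, 3, k=3)): [1, 3, 4, 2, 0, 5]
After 7 (rotate_left(0, 5, k=5)): [5, 1, 3, 4, 2, 0]
After 8 (swap(5, 0)): [0, 1, 3, 4, 2, 5]
After 9 (swap(5, 1)): [0, 5, 3, 4, 2, 1]
After 10 (reverse(1, 4)): [0, 2, 4, 3, 5, 1]
After 11 (swap(3, 5)): [0, 2, 4, 1, 5, 3]
After 12 (swap(2, 4)): [0, 2, 5, 1, 4, 3]
After 13 (swap(4, 0)): [4, 2, 5, 1, 0, 3]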